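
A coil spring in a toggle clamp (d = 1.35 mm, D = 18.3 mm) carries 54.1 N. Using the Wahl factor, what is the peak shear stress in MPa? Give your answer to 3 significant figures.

Spring index C = D/d = 18.3/1.35 = 13.5556
K_W = (4C−1)/(4C−4) + 0.615/C = 53.222/50.222 + 0.0454 = 1.1051
τ₀ = 8FD/(πd³) = 8·54.1·18.3/(π·1.35³) = 7920.24/7.7295 = 1024.7 MPa
τ_max = K·τ₀ = 1.1051 × 1024.7 = 1132.4 MPa

1130 MPa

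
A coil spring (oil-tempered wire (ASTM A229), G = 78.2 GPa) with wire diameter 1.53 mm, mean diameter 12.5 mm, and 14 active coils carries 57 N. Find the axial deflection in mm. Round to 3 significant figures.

29.1 mm

k = Gd⁴/(8D³N_a) = (78.2×10³)(1.53⁴)/(8·12.5³·14) = 1.959 N/mm
δ = F/k = 57 / 1.959 = 29.097 mm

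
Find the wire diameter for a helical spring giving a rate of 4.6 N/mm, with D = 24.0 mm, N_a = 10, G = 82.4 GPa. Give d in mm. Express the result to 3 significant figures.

2.80 mm

d = (8D³N_a·k / G)^(1/4) = (8·24.0³·10·4.6 / (82.4×10³))^0.25
  = (61.738)^0.25 = 2.8031 mm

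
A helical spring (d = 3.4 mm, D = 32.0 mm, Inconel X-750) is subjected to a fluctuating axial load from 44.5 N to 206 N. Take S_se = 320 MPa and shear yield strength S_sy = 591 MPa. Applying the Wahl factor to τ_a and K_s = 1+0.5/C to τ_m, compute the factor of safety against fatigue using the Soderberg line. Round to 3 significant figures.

C = D/d = 32.0/3.4 = 9.4118; K_W = (4C−1)/(4C−4)+0.615/C = 1.1545; K_s = 1+0.5/C = 1.0531
F_a = (F_max−F_min)/2 = 80.75 N; F_m = (F_max+F_min)/2 = 125.25 N
τ_a = K_W·8F_aD/(πd³) = 1.1545 × 167.42 = 193.28 MPa
τ_m = K_s·8F_mD/(πd³) = 1.0531 × 259.68 = 273.47 MPa
Soderberg: 1/n_f = τ_a/S_se + τ_m/S_sy = 193.28/320 + 273.47/591 = 0.60401 + 0.46273 = 1.0667
n_f = 1/1.0667 = 0.9374

0.937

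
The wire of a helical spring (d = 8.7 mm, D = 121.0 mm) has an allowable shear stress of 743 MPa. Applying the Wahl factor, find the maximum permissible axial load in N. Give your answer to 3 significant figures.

C = D/d = 121.0/8.7 = 13.9080
K_W = (4C−1)/(4C−4) + 0.615/C = 54.632/51.632 + 0.0442 = 1.1023
τ_max = K·8FD/(πd³) → F_max = τ_allow·πd³/(8DK)
F_max = 743·π·8.7³/(8·121.0·1.1023) = 1.5371e+06/1067 = 1440.5 N

1440 N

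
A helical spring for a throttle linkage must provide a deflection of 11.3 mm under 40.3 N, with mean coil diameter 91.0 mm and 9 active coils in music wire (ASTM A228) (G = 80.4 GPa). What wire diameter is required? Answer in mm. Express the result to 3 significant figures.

7.00 mm

Required rate k = F/δ = 40.3/11.3 = 3.5664 N/mm
d = (8D³N_a·k / G)^(1/4) = (8·91.0³·9·3.5664 / (80.4×10³))^0.25
  = (2406.7)^0.25 = 7.0042 mm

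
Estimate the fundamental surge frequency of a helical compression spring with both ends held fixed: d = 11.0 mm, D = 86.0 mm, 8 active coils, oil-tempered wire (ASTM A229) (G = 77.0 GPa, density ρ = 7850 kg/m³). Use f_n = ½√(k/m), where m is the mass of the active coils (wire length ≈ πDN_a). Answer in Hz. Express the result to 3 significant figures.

65.5 Hz

k = Gd⁴/(8D³N_a) = (77.0×10³)(11.0⁴)/(8·86.0³·8) = 27.694 N/mm = 27694 N/m
Wire length L = πDN_a = π·86.0·8 = 2161.4 mm
m = ρ·(πd²/4)·L = 7850 × 95.033×10⁻⁶ m² × 2.1614 m = 1.6124 kg
f_n = ½√(k/m) = 0.5·√(27694/1.6124) = 0.5·√(17175) = 65.527 Hz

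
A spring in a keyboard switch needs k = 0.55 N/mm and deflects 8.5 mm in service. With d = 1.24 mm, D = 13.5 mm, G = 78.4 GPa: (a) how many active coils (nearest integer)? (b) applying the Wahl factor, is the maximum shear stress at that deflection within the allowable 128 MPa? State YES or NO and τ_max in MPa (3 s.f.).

N_a = Gd⁴/(8D³k) = (78.4×10³)(1.24⁴)/(8·13.5³·0.55) = 17.12 → N_a = 17
Actual rate k = Gd⁴/(8D³·17) = 0.55394 N/mm
Working load F = kδ = 0.55394·8.5 = 4.7085 N
C = 13.5/1.24 = 10.8871; K_W = (4C−1)/(4C−4)+0.615/C = 1.1323
τ_max = K_W·8FD/(πd³) = 1.1323·84.897 = 96.132 MPa
τ_max ≤ 128 MPa → acceptable

(a) 17 coils; (b) YES, τ_max = 96.1 MPa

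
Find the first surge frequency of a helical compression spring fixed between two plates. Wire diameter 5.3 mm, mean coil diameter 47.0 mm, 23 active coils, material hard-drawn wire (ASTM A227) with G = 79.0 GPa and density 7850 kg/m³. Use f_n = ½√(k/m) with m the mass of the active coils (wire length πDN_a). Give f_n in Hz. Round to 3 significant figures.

37.2 Hz

k = Gd⁴/(8D³N_a) = (79.0×10³)(5.3⁴)/(8·47.0³·23) = 3.263 N/mm = 3263 N/m
Wire length L = πDN_a = π·47.0·23 = 3396.1 mm
m = ρ·(πd²/4)·L = 7850 × 22.062×10⁻⁶ m² × 3.3961 m = 0.58815 kg
f_n = ½√(k/m) = 0.5·√(3263/0.58815) = 0.5·√(5547.9) = 37.242 Hz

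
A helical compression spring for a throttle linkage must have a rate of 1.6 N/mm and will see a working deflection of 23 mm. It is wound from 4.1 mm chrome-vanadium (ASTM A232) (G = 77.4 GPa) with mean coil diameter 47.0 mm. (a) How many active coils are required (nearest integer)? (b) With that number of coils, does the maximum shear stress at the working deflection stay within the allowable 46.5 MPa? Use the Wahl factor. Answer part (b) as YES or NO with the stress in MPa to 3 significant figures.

(a) 16 coils; (b) NO, τ_max = 74.0 MPa

N_a = Gd⁴/(8D³k) = (77.4×10³)(4.1⁴)/(8·47.0³·1.6) = 16.46 → N_a = 16
Actual rate k = Gd⁴/(8D³·16) = 1.6458 N/mm
Working load F = kδ = 1.6458·23 = 37.853 N
C = 47.0/4.1 = 11.4634; K_W = (4C−1)/(4C−4)+0.615/C = 1.1253
τ_max = K_W·8FD/(πd³) = 1.1253·65.734 = 73.972 MPa
τ_max > 46.5 MPa → exceeds allowable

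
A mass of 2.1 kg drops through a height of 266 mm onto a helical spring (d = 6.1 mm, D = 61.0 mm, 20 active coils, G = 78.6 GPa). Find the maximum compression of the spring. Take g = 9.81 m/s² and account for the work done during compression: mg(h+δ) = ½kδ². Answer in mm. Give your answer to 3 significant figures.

67.7 mm

k = Gd⁴/(8D³N_a) = (78.6×10³)(6.1⁴)/(8·61.0³·20) = 2.9966 N/mm
W = mg = 2.1 × 9.81 = 20.601 N
½kδ² − Wδ − Wh = 0 → δ = (W + √(W² + 2kWh))/k
δ = (20.601 + √(424.4 + 32842.2))/2.9966 = (20.601 + 182.39)/2.9966 = 67.74 mm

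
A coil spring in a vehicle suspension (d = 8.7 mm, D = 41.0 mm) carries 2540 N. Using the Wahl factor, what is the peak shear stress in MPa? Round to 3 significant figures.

Spring index C = D/d = 41.0/8.7 = 4.7126
K_W = (4C−1)/(4C−4) + 0.615/C = 17.851/14.851 + 0.1305 = 1.3325
τ₀ = 8FD/(πd³) = 8·2540·41.0/(π·8.7³) = 833120/2068.7 = 402.72 MPa
τ_max = K·τ₀ = 1.3325 × 402.72 = 536.63 MPa

537 MPa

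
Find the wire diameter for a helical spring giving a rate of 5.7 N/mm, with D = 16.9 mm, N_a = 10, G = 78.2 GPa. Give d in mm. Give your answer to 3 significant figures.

2.30 mm

d = (8D³N_a·k / G)^(1/4) = (8·16.9³·10·5.7 / (78.2×10³))^0.25
  = (28.146)^0.25 = 2.3033 mm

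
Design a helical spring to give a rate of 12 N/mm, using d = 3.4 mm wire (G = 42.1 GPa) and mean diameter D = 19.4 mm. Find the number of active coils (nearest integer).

8

N_a = Gd⁴/(8D³k) = (42.1×10³ × 3.4⁴)/(8 × 19.4³ × 12)
    = 5.62597e+06 / 700933 = 8.026 → 8 coils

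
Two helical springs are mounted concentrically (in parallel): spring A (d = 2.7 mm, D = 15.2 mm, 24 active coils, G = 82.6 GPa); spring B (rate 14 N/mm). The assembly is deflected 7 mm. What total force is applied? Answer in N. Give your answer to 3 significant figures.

144 N

k_A = Gd⁴/(8D³N_a) = (82.6×10³)(2.7⁴)/(8·15.2³·24) = 6.5103 N/mm
Parallel: k_eq = 6.5103 + 14 = 20.51 N/mm
F = k_eq·δ = 20.51·7 = 143.57 N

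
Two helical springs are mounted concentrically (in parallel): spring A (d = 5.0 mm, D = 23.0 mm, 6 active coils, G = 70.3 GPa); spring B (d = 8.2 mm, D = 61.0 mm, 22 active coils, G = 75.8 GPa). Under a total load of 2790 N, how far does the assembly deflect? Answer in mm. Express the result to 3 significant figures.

k_A = Gd⁴/(8D³N_a) = (70.3×10³)(5.0⁴)/(8·23.0³·6) = 75.233 N/mm
k_B = Gd⁴/(8D³N_a) = (75.8×10³)(8.2⁴)/(8·61.0³·22) = 8.5787 N/mm
Parallel: k_eq = 75.233 + 8.5787 = 83.812 N/mm
δ = F/k_eq = 2790/83.812 = 33.289 mm

33.3 mm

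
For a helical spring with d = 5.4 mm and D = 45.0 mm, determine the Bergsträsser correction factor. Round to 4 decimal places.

1.1648

C = D/d = 45.0/5.4 = 8.3333
K_B = (4C+2)/(4C−3) = 35.333/30.333 = 1.1648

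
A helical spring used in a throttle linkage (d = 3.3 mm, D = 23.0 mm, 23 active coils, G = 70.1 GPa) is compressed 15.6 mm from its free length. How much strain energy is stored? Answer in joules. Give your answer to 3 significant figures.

0.452 J

k = Gd⁴/(8D³N_a) = (70.1×10³)(3.3⁴)/(8·23.0³·23) = 3.7134 N/mm
U = ½kδ² = 0.5 × 3.7134 × 15.6² = 451.85 N·mm = 0.45185 J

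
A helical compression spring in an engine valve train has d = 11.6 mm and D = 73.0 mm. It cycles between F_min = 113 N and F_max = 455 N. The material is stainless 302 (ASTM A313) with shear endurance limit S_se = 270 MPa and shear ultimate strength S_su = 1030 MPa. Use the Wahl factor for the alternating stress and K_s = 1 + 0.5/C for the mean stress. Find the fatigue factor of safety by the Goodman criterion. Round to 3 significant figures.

7.76

C = D/d = 73.0/11.6 = 6.2931; K_W = (4C−1)/(4C−4)+0.615/C = 1.2394; K_s = 1+0.5/C = 1.0795
F_a = (F_max−F_min)/2 = 171 N; F_m = (F_max+F_min)/2 = 284 N
τ_a = K_W·8F_aD/(πd³) = 1.2394 × 20.365 = 25.241 MPa
τ_m = K_s·8F_mD/(πd³) = 1.0795 × 33.823 = 36.51 MPa
Goodman: 1/n_f = τ_a/S_se + τ_m/S_su = 25.241/270 + 36.51/1030 = 0.09348 + 0.03545 = 0.12893
n_f = 1/0.12893 = 7.756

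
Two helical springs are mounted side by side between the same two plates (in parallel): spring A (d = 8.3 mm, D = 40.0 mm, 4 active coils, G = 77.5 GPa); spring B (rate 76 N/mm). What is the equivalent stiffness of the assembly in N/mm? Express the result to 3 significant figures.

k_A = Gd⁴/(8D³N_a) = (77.5×10³)(8.3⁴)/(8·40.0³·4) = 179.59 N/mm
Parallel: k_eq = 179.59 + 76 = 255.59 N/mm

256 N/mm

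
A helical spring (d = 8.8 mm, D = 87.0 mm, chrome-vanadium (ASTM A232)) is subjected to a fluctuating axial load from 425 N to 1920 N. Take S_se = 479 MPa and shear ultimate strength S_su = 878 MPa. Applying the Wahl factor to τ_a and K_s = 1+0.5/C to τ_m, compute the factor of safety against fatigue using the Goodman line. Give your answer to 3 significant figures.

0.964

C = D/d = 87.0/8.8 = 9.8864; K_W = (4C−1)/(4C−4)+0.615/C = 1.1466; K_s = 1+0.5/C = 1.0506
F_a = (F_max−F_min)/2 = 747.5 N; F_m = (F_max+F_min)/2 = 1172.5 N
τ_a = K_W·8F_aD/(πd³) = 1.1466 × 243.01 = 278.64 MPa
τ_m = K_s·8F_mD/(πd³) = 1.0506 × 381.17 = 400.45 MPa
Goodman: 1/n_f = τ_a/S_se + τ_m/S_su = 278.64/479 + 400.45/878 = 0.58170 + 0.45610 = 1.0378
n_f = 1/1.0378 = 0.9636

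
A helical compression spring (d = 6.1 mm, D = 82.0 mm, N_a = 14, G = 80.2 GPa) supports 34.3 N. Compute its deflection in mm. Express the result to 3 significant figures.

k = Gd⁴/(8D³N_a) = (80.2×10³)(6.1⁴)/(8·82.0³·14) = 1.7982 N/mm
δ = F/k = 34.3 / 1.7982 = 19.075 mm

19.1 mm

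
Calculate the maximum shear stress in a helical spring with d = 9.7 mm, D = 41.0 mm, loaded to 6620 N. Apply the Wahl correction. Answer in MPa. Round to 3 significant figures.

Spring index C = D/d = 41.0/9.7 = 4.2268
K_W = (4C−1)/(4C−4) + 0.615/C = 15.907/12.907 + 0.1455 = 1.3779
τ₀ = 8FD/(πd³) = 8·6620·41.0/(π·9.7³) = 2.17136e+06/2867.2 = 757.3 MPa
τ_max = K·τ₀ = 1.3779 × 757.3 = 1043.5 MPa

1040 MPa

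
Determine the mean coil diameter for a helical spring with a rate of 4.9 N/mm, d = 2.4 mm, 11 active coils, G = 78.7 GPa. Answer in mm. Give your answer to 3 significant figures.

D = (Gd⁴/(8N_a·k))^(1/3) = (78.7×10³·2.4⁴/(8·11·4.9))^(1/3)
  = (6055.37)^(1/3) = 18.2269 mm

18.2 mm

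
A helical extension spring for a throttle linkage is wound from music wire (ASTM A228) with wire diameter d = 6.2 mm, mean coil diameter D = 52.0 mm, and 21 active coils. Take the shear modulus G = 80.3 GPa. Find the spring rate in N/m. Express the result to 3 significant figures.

k = Gd⁴/(8D³N_a) = (80.3×10³ × 6.2⁴) / (8 × 52.0³ × 21)
  = 1.18654e+08 / 2.36221e+07 = 5.023 N/mm = 5023 N/m

5020 N/m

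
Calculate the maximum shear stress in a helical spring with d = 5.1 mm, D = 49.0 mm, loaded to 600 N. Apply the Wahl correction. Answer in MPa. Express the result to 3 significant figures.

650 MPa

Spring index C = D/d = 49.0/5.1 = 9.6078
K_W = (4C−1)/(4C−4) + 0.615/C = 37.431/34.431 + 0.0640 = 1.1511
τ₀ = 8FD/(πd³) = 8·600·49.0/(π·5.1³) = 235200/416.74 = 564.39 MPa
τ_max = K·τ₀ = 1.1511 × 564.39 = 649.69 MPa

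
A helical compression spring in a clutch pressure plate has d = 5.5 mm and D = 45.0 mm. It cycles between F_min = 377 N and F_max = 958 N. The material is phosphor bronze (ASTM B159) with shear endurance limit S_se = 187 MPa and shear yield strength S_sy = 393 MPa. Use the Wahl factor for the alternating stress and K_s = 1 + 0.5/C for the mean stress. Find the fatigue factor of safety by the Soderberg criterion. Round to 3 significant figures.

0.399

C = D/d = 45.0/5.5 = 8.1818; K_W = (4C−1)/(4C−4)+0.615/C = 1.1796; K_s = 1+0.5/C = 1.0611
F_a = (F_max−F_min)/2 = 290.5 N; F_m = (F_max+F_min)/2 = 667.5 N
τ_a = K_W·8F_aD/(πd³) = 1.1796 × 200.08 = 236.02 MPa
τ_m = K_s·8F_mD/(πd³) = 1.0611 × 459.74 = 487.84 MPa
Soderberg: 1/n_f = τ_a/S_se + τ_m/S_sy = 236.02/187 + 487.84/393 = 1.26213 + 1.24132 = 2.5034
n_f = 1/2.5034 = 0.3994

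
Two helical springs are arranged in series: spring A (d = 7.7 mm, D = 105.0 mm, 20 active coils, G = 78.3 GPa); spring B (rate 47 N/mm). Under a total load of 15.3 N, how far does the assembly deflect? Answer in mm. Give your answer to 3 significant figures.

10.6 mm

k_A = Gd⁴/(8D³N_a) = (78.3×10³)(7.7⁴)/(8·105.0³·20) = 1.4861 N/mm
Series: 1/k_eq = 1/1.4861 + 1/47 = 0.6942; k_eq = 1.4405 N/mm
δ = F/k_eq = 15.3/1.4405 = 10.621 mm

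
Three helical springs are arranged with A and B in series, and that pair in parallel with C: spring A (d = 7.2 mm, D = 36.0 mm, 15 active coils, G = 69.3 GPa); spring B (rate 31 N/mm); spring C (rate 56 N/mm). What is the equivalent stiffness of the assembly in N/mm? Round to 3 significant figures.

k_A = Gd⁴/(8D³N_a) = (69.3×10³)(7.2⁴)/(8·36.0³·15) = 33.264 N/mm
Springs A,B series: k_AB = 1/(1/33.264+1/31) = 16.046 N/mm; parallel with C: k_eq = 16.046+56 = 72.046 N/mm

72.0 N/mm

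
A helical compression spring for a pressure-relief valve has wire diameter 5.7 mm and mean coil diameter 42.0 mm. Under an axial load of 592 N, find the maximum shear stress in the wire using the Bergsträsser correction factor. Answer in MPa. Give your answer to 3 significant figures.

406 MPa

Spring index C = D/d = 42.0/5.7 = 7.3684
K_B = (4C+2)/(4C−3) = 31.474/26.474 = 1.1889
τ₀ = 8FD/(πd³) = 8·592·42.0/(π·5.7³) = 198912/581.8 = 341.89 MPa
τ_max = K·τ₀ = 1.1889 × 341.89 = 406.46 MPa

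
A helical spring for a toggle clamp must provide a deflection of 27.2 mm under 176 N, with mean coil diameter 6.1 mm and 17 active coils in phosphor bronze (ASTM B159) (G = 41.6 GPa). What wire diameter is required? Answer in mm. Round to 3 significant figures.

Required rate k = F/δ = 176/27.2 = 6.4706 N/mm
d = (8D³N_a·k / G)^(1/4) = (8·6.1³·17·6.4706 / (41.6×10³))^0.25
  = (4.8015)^0.25 = 1.4803 mm

1.48 mm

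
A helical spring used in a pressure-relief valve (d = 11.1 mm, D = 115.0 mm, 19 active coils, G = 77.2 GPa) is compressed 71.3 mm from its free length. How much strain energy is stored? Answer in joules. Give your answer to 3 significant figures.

k = Gd⁴/(8D³N_a) = (77.2×10³)(11.1⁴)/(8·115.0³·19) = 5.0696 N/mm
U = ½kδ² = 0.5 × 5.0696 × 71.3² = 12886 N·mm = 12.886 J

12.9 J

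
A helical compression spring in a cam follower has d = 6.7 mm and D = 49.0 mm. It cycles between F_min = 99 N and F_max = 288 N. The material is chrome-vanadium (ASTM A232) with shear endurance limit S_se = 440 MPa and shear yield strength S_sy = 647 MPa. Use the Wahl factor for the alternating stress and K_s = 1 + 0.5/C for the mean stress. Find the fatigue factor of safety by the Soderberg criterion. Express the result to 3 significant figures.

4.17

C = D/d = 49.0/6.7 = 7.3134; K_W = (4C−1)/(4C−4)+0.615/C = 1.2029; K_s = 1+0.5/C = 1.0684
F_a = (F_max−F_min)/2 = 94.5 N; F_m = (F_max+F_min)/2 = 193.5 N
τ_a = K_W·8F_aD/(πd³) = 1.2029 × 39.205 = 47.159 MPa
τ_m = K_s·8F_mD/(πd³) = 1.0684 × 80.277 = 85.766 MPa
Soderberg: 1/n_f = τ_a/S_se + τ_m/S_sy = 47.159/440 + 85.766/647 = 0.10718 + 0.13256 = 0.23974
n_f = 1/0.23974 = 4.171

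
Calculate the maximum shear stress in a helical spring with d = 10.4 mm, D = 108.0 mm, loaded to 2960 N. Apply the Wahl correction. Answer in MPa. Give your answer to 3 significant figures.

Spring index C = D/d = 108.0/10.4 = 10.3846
K_W = (4C−1)/(4C−4) + 0.615/C = 40.538/37.538 + 0.0592 = 1.1391
τ₀ = 8FD/(πd³) = 8·2960·108.0/(π·10.4³) = 2.55744e+06/3533.9 = 723.69 MPa
τ_max = K·τ₀ = 1.1391 × 723.69 = 824.39 MPa

824 MPa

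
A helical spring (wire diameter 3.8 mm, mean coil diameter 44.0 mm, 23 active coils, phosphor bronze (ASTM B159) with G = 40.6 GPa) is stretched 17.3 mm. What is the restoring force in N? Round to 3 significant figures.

k = Gd⁴/(8D³N_a) = (40.6×10³)(3.8⁴)/(8·44.0³·23) = 0.54011 N/mm
F = k·δ = 0.54011 × 17.3 = 9.344 N

9.34 N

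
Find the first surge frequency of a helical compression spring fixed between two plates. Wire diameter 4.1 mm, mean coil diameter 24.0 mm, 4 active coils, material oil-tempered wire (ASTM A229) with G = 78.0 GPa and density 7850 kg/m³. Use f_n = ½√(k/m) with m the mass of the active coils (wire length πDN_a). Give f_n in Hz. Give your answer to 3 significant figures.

631 Hz

k = Gd⁴/(8D³N_a) = (78.0×10³)(4.1⁴)/(8·24.0³·4) = 49.825 N/mm = 49825 N/m
Wire length L = πDN_a = π·24.0·4 = 301.59 mm
m = ρ·(πd²/4)·L = 7850 × 13.203×10⁻⁶ m² × 0.30159 m = 0.031257 kg
f_n = ½√(k/m) = 0.5·√(49825/0.031257) = 0.5·√(1.594e+06) = 631.28 Hz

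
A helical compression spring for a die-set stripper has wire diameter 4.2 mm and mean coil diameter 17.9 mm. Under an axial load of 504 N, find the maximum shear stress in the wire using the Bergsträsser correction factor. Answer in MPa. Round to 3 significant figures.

Spring index C = D/d = 17.9/4.2 = 4.2619
K_B = (4C+2)/(4C−3) = 19.048/14.048 = 1.3559
τ₀ = 8FD/(πd³) = 8·504·17.9/(π·4.2³) = 72172.8/232.75 = 310.08 MPa
τ_max = K·τ₀ = 1.3559 × 310.08 = 420.45 MPa

420 MPa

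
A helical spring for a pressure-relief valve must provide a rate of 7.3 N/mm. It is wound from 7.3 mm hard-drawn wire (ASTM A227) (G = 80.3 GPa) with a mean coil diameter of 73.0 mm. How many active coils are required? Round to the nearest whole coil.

10

N_a = Gd⁴/(8D³k) = (80.3×10³ × 7.3⁴)/(8 × 73.0³ × 7.3)
    = 2.28038e+08 / 2.27186e+07 = 10.04 → 10 coils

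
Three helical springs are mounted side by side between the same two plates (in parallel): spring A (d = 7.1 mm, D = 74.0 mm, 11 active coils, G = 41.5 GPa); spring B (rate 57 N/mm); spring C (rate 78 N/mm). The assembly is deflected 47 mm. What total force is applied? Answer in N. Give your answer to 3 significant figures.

6480 N

k_A = Gd⁴/(8D³N_a) = (41.5×10³)(7.1⁴)/(8·74.0³·11) = 2.9574 N/mm
Parallel: k_eq = 2.9574 + 57 + 78 = 137.96 N/mm
F = k_eq·δ = 137.96·47 = 6484 N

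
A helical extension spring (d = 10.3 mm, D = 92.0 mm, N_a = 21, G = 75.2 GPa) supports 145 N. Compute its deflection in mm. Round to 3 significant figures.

k = Gd⁴/(8D³N_a) = (75.2×10³)(10.3⁴)/(8·92.0³·21) = 6.4698 N/mm
δ = F/k = 145 / 6.4698 = 22.412 mm

22.4 mm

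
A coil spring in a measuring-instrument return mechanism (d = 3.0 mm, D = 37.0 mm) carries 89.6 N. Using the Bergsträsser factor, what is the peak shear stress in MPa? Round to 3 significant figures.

346 MPa

Spring index C = D/d = 37.0/3.0 = 12.3333
K_B = (4C+2)/(4C−3) = 51.333/46.333 = 1.1079
τ₀ = 8FD/(πd³) = 8·89.6·37.0/(π·3.0³) = 26521.6/84.823 = 312.67 MPa
τ_max = K·τ₀ = 1.1079 × 312.67 = 346.41 MPa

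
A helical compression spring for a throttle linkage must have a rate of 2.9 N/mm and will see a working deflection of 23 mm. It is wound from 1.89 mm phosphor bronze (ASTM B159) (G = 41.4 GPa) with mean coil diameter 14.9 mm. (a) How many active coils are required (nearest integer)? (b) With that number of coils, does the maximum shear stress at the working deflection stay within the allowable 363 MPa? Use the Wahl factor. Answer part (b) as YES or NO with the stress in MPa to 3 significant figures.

N_a = Gd⁴/(8D³k) = (41.4×10³)(1.89⁴)/(8·14.9³·2.9) = 6.883 → N_a = 7
Actual rate k = Gd⁴/(8D³·7) = 2.8517 N/mm
Working load F = kδ = 2.8517·23 = 65.589 N
C = 14.9/1.89 = 7.8836; K_W = (4C−1)/(4C−4)+0.615/C = 1.1870
τ_max = K_W·8FD/(πd³) = 1.1870·368.61 = 437.53 MPa
τ_max > 363 MPa → exceeds allowable

(a) 7 coils; (b) NO, τ_max = 438 MPa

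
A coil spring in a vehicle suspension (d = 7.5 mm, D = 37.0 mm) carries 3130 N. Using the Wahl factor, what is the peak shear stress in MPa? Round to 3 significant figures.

Spring index C = D/d = 37.0/7.5 = 4.9333
K_W = (4C−1)/(4C−4) + 0.615/C = 18.733/15.733 + 0.1247 = 1.3153
τ₀ = 8FD/(πd³) = 8·3130·37.0/(π·7.5³) = 926480/1325.4 = 699.04 MPa
τ_max = K·τ₀ = 1.3153 × 699.04 = 919.48 MPa

919 MPa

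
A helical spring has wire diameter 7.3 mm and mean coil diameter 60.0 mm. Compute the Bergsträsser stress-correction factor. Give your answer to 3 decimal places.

1.167

C = D/d = 60.0/7.3 = 8.2192
K_B = (4C+2)/(4C−3) = 34.877/29.877 = 1.1674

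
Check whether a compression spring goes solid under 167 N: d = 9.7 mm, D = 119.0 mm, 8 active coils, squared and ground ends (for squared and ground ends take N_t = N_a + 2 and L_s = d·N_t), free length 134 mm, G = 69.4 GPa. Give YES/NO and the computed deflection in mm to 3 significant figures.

k = Gd⁴/(8D³N_a) = (69.4×10³)(9.7⁴)/(8·119.0³·8) = 5.6967 N/mm
N_t = 10; L_s = 9.7·10 = 97 mm; δ_solid = L₀ − L_s = 134 − 97 = 37 mm
δ = F/k = 167/5.6967 = 29.315 mm
δ < δ_solid → spring does not go solid

NO, δ = 29.3 mm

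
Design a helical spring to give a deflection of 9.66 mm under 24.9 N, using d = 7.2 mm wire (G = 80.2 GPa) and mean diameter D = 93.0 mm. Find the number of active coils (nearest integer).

Required rate k = F/δ = 24.9/9.66 = 2.5776 N/mm
N_a = Gd⁴/(8D³k) = (80.2×10³ × 7.2⁴)/(8 × 93.0³ × 2.5776)
    = 2.15528e+08 / 1.65867e+07 = 12.99 → 13 coils

13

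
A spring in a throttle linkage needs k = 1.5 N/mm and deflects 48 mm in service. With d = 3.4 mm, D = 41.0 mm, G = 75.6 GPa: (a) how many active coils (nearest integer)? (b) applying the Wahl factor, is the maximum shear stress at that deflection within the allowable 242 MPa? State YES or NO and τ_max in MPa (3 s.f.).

N_a = Gd⁴/(8D³k) = (75.6×10³)(3.4⁴)/(8·41.0³·1.5) = 12.22 → N_a = 12
Actual rate k = Gd⁴/(8D³·12) = 1.5269 N/mm
Working load F = kδ = 1.5269·48 = 73.292 N
C = 41.0/3.4 = 12.0588; K_W = (4C−1)/(4C−4)+0.615/C = 1.1188
τ_max = K_W·8FD/(πd³) = 1.1188·194.69 = 217.82 MPa
τ_max ≤ 242 MPa → acceptable

(a) 12 coils; (b) YES, τ_max = 218 MPa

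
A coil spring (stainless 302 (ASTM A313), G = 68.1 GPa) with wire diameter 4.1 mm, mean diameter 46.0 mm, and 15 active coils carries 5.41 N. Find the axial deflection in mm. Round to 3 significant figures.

3.28 mm

k = Gd⁴/(8D³N_a) = (68.1×10³)(4.1⁴)/(8·46.0³·15) = 1.6475 N/mm
δ = F/k = 5.41 / 1.6475 = 3.2837 mm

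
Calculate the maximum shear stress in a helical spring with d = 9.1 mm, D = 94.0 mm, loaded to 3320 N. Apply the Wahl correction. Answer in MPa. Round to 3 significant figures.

Spring index C = D/d = 94.0/9.1 = 10.3297
K_W = (4C−1)/(4C−4) + 0.615/C = 40.319/37.319 + 0.0595 = 1.1399
τ₀ = 8FD/(πd³) = 8·3320·94.0/(π·9.1³) = 2.49664e+06/2367.4 = 1054.6 MPa
τ_max = K·τ₀ = 1.1399 × 1054.6 = 1202.1 MPa

1200 MPa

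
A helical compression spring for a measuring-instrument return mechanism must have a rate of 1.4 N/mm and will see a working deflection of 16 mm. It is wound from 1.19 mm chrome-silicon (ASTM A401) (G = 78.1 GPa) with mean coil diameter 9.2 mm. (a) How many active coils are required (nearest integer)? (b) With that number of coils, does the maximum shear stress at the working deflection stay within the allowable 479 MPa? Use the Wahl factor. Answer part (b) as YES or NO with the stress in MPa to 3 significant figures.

N_a = Gd⁴/(8D³k) = (78.1×10³)(1.19⁴)/(8·9.2³·1.4) = 17.96 → N_a = 18
Actual rate k = Gd⁴/(8D³·18) = 1.3967 N/mm
Working load F = kδ = 1.3967·16 = 22.348 N
C = 9.2/1.19 = 7.7311; K_W = (4C−1)/(4C−4)+0.615/C = 1.1910
τ_max = K_W·8FD/(πd³) = 1.1910·310.68 = 370.02 MPa
τ_max ≤ 479 MPa → acceptable

(a) 18 coils; (b) YES, τ_max = 370 MPa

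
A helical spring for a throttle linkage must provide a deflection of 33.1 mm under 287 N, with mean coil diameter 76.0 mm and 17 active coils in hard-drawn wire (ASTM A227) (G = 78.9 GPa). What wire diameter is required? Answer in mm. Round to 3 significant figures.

Required rate k = F/δ = 287/33.1 = 8.6707 N/mm
d = (8D³N_a·k / G)^(1/4) = (8·76.0³·17·8.6707 / (78.9×10³))^0.25
  = (6560.8)^0.25 = 8.9999 mm

9.00 mm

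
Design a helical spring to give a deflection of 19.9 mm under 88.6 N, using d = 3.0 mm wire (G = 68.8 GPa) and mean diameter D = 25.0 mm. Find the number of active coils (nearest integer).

Required rate k = F/δ = 88.6/19.9 = 4.4523 N/mm
N_a = Gd⁴/(8D³k) = (68.8×10³ × 3.0⁴)/(8 × 25.0³ × 4.4523)
    = 5.5728e+06 / 556533 = 10.01 → 10 coils

10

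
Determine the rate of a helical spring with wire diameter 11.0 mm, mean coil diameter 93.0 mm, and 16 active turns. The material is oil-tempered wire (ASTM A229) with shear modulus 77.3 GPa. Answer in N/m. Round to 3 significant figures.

k = Gd⁴/(8D³N_a) = (77.3×10³ × 11.0⁴) / (8 × 93.0³ × 16)
  = 1.13175e+09 / 1.02958e+08 = 10.992 N/mm = 10992 N/m

11000 N/m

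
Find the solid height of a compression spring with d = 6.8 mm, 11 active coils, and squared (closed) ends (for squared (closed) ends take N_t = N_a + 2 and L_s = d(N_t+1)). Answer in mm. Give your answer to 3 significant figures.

squared (closed) ends: N_t = N_a + 2 = 11 + 2 = 13
L_s = d·(N_t+1) = 6.8 × 14 = 95.2 mm

95.2 mm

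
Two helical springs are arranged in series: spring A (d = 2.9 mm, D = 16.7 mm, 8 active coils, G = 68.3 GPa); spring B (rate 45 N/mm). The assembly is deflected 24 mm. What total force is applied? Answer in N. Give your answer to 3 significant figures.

k_A = Gd⁴/(8D³N_a) = (68.3×10³)(2.9⁴)/(8·16.7³·8) = 16.206 N/mm
Series: 1/k_eq = 1/16.206 + 1/45 = 0.083927; k_eq = 11.915 N/mm
F = k_eq·δ = 11.915·24 = 285.96 N

286 N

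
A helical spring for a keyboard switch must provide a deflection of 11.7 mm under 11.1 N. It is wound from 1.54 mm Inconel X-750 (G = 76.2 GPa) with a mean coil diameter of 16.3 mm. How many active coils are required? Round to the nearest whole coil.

13

Required rate k = F/δ = 11.1/11.7 = 0.94872 N/mm
N_a = Gd⁴/(8D³k) = (76.2×10³ × 1.54⁴)/(8 × 16.3³ × 0.94872)
    = 428586 / 32869.3 = 13.04 → 13 coils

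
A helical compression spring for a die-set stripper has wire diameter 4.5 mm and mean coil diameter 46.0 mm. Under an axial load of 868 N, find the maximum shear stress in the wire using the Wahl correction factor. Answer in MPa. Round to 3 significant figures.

1270 MPa

Spring index C = D/d = 46.0/4.5 = 10.2222
K_W = (4C−1)/(4C−4) + 0.615/C = 39.889/36.889 + 0.0602 = 1.1415
τ₀ = 8FD/(πd³) = 8·868·46.0/(π·4.5³) = 319424/286.28 = 1115.8 MPa
τ_max = K·τ₀ = 1.1415 × 1115.8 = 1273.7 MPa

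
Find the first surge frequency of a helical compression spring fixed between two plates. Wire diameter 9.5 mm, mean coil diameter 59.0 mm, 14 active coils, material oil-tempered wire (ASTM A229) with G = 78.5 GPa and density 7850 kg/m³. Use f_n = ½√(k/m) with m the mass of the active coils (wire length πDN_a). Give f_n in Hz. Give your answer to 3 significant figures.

69.4 Hz

k = Gd⁴/(8D³N_a) = (78.5×10³)(9.5⁴)/(8·59.0³·14) = 27.796 N/mm = 27796 N/m
Wire length L = πDN_a = π·59.0·14 = 2595 mm
m = ρ·(πd²/4)·L = 7850 × 70.882×10⁻⁶ m² × 2.595 m = 1.4439 kg
f_n = ½√(k/m) = 0.5·√(27796/1.4439) = 0.5·√(19251) = 69.374 Hz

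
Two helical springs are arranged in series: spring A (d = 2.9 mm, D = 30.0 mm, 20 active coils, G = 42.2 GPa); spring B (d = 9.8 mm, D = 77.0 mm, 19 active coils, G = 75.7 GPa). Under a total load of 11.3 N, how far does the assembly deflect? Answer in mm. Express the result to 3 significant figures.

17.5 mm

k_A = Gd⁴/(8D³N_a) = (42.2×10³)(2.9⁴)/(8·30.0³·20) = 0.69091 N/mm
k_B = Gd⁴/(8D³N_a) = (75.7×10³)(9.8⁴)/(8·77.0³·19) = 10.062 N/mm
Series: 1/k_eq = 1/0.69091 + 1/10.062 = 1.5468; k_eq = 0.64652 N/mm
δ = F/k_eq = 11.3/0.64652 = 17.478 mm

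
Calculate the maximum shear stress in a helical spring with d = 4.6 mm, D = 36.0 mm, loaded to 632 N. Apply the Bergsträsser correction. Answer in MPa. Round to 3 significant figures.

Spring index C = D/d = 36.0/4.6 = 7.8261
K_B = (4C+2)/(4C−3) = 33.304/28.304 = 1.1767
τ₀ = 8FD/(πd³) = 8·632·36.0/(π·4.6³) = 182016/305.79 = 595.23 MPa
τ_max = K·τ₀ = 1.1767 × 595.23 = 700.38 MPa

700 MPa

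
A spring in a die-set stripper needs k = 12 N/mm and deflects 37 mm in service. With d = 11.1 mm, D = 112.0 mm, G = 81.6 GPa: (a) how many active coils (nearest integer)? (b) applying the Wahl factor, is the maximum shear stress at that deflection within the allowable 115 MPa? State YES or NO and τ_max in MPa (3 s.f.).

N_a = Gd⁴/(8D³k) = (81.6×10³)(11.1⁴)/(8·112.0³·12) = 9.185 → N_a = 9
Actual rate k = Gd⁴/(8D³·9) = 12.246 N/mm
Working load F = kδ = 12.246·37 = 453.1 N
C = 112.0/11.1 = 10.0901; K_W = (4C−1)/(4C−4)+0.615/C = 1.1435
τ_max = K_W·8FD/(πd³) = 1.1435·94.49 = 108.05 MPa
τ_max ≤ 115 MPa → acceptable

(a) 9 coils; (b) YES, τ_max = 108 MPa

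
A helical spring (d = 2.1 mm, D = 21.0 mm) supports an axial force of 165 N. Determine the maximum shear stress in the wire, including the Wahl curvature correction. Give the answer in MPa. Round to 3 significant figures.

1090 MPa

Spring index C = D/d = 21.0/2.1 = 10.0000
K_W = (4C−1)/(4C−4) + 0.615/C = 39.000/36.000 + 0.0615 = 1.1448
τ₀ = 8FD/(πd³) = 8·165·21.0/(π·2.1³) = 27720/29.094 = 952.76 MPa
τ_max = K·τ₀ = 1.1448 × 952.76 = 1090.8 MPa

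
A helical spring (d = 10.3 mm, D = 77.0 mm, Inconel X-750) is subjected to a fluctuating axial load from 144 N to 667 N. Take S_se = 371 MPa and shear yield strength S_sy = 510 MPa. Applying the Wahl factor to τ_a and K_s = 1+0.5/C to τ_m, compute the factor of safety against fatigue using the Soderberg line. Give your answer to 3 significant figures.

3.29

C = D/d = 77.0/10.3 = 7.4757; K_W = (4C−1)/(4C−4)+0.615/C = 1.1981; K_s = 1+0.5/C = 1.0669
F_a = (F_max−F_min)/2 = 261.5 N; F_m = (F_max+F_min)/2 = 405.5 N
τ_a = K_W·8F_aD/(πd³) = 1.1981 × 46.924 = 56.218 MPa
τ_m = K_s·8F_mD/(πd³) = 1.0669 × 72.763 = 77.63 MPa
Soderberg: 1/n_f = τ_a/S_se + τ_m/S_sy = 56.218/371 + 77.63/510 = 0.15153 + 0.15221 = 0.30375
n_f = 1/0.30375 = 3.292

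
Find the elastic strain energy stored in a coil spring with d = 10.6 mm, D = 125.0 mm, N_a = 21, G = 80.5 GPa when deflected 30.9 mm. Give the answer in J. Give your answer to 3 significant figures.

1.48 J

k = Gd⁴/(8D³N_a) = (80.5×10³)(10.6⁴)/(8·125.0³·21) = 3.0973 N/mm
U = ½kδ² = 0.5 × 3.0973 × 30.9² = 1478.7 N·mm = 1.4787 J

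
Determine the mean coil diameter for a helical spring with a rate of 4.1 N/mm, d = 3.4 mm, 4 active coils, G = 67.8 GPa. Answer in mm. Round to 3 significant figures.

D = (Gd⁴/(8N_a·k))^(1/3) = (67.8×10³·3.4⁴/(8·4·4.1))^(1/3)
  = (69057.6)^(1/3) = 41.0271 mm

41.0 mm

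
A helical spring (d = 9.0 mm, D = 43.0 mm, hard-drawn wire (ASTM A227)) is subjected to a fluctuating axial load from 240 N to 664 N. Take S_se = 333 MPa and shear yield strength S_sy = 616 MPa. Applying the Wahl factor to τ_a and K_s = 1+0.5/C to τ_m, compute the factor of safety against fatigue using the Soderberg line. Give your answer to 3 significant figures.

C = D/d = 43.0/9.0 = 4.7778; K_W = (4C−1)/(4C−4)+0.615/C = 1.3273; K_s = 1+0.5/C = 1.1047
F_a = (F_max−F_min)/2 = 212 N; F_m = (F_max+F_min)/2 = 452 N
τ_a = K_W·8F_aD/(πd³) = 1.3273 × 31.843 = 42.264 MPa
τ_m = K_s·8F_mD/(πd³) = 1.1047 × 67.892 = 74.997 MPa
Soderberg: 1/n_f = τ_a/S_se + τ_m/S_sy = 42.264/333 + 74.997/616 = 0.12692 + 0.12175 = 0.24867
n_f = 1/0.24867 = 4.021

4.02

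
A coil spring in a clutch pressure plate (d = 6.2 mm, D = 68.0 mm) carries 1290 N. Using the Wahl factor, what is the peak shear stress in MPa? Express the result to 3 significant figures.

Spring index C = D/d = 68.0/6.2 = 10.9677
K_W = (4C−1)/(4C−4) + 0.615/C = 42.871/39.871 + 0.0561 = 1.1313
τ₀ = 8FD/(πd³) = 8·1290·68.0/(π·6.2³) = 701760/748.73 = 937.27 MPa
τ_max = K·τ₀ = 1.1313 × 937.27 = 1060.3 MPa

1060 MPa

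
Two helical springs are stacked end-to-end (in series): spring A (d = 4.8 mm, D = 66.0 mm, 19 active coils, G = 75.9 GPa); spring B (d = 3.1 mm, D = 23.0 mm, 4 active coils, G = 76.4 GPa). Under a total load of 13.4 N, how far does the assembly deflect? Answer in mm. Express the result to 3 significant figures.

15.3 mm

k_A = Gd⁴/(8D³N_a) = (75.9×10³)(4.8⁴)/(8·66.0³·19) = 0.922 N/mm
k_B = Gd⁴/(8D³N_a) = (76.4×10³)(3.1⁴)/(8·23.0³·4) = 18.122 N/mm
Series: 1/k_eq = 1/0.922 + 1/18.122 = 1.1398; k_eq = 0.87736 N/mm
δ = F/k_eq = 13.4/0.87736 = 15.273 mm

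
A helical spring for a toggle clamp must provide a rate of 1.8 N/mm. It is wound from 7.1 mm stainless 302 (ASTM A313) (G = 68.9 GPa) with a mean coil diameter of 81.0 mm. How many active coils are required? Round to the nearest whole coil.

N_a = Gd⁴/(8D³k) = (68.9×10³ × 7.1⁴)/(8 × 81.0³ × 1.8)
    = 1.75086e+08 / 7.65275e+06 = 22.88 → 23 coils

23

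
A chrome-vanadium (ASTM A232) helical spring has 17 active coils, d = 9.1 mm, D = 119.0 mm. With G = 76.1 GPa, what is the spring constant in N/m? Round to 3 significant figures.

k = Gd⁴/(8D³N_a) = (76.1×10³ × 9.1⁴) / (8 × 119.0³ × 17)
  = 5.21855e+08 / 2.29182e+08 = 2.277 N/mm = 2277 N/m

2280 N/m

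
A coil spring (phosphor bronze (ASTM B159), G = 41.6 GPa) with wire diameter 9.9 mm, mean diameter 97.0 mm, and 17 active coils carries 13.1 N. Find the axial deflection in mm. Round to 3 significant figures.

k = Gd⁴/(8D³N_a) = (41.6×10³)(9.9⁴)/(8·97.0³·17) = 3.2194 N/mm
δ = F/k = 13.1 / 3.2194 = 4.069 mm

4.07 mm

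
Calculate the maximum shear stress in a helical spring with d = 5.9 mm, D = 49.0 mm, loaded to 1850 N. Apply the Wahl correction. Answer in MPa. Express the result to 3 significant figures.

1320 MPa

Spring index C = D/d = 49.0/5.9 = 8.3051
K_W = (4C−1)/(4C−4) + 0.615/C = 32.220/29.220 + 0.0741 = 1.1767
τ₀ = 8FD/(πd³) = 8·1850·49.0/(π·5.9³) = 725200/645.22 = 1124 MPa
τ_max = K·τ₀ = 1.1767 × 1124 = 1322.6 MPa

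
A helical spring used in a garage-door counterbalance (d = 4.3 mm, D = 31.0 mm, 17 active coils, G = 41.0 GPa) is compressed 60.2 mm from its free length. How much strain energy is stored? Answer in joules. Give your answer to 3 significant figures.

k = Gd⁴/(8D³N_a) = (41.0×10³)(4.3⁴)/(8·31.0³·17) = 3.4597 N/mm
U = ½kδ² = 0.5 × 3.4597 × 60.2² = 6269 N·mm = 6.269 J

6.27 J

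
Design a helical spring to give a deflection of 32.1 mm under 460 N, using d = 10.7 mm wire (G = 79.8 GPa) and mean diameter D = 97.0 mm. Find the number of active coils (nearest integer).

Required rate k = F/δ = 460/32.1 = 14.33 N/mm
N_a = Gd⁴/(8D³k) = (79.8×10³ × 10.7⁴)/(8 × 97.0³ × 14.33)
    = 1.04602e+09 / 1.0463e+08 = 9.997 → 10 coils

10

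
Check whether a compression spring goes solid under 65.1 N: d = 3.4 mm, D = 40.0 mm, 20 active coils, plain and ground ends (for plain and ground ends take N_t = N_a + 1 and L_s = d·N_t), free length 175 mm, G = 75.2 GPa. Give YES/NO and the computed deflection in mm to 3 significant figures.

NO, δ = 66.3 mm

k = Gd⁴/(8D³N_a) = (75.2×10³)(3.4⁴)/(8·40.0³·20) = 0.98137 N/mm
N_t = 21; L_s = 3.4·21 = 71.4 mm; δ_solid = L₀ − L_s = 175 − 71.4 = 103.6 mm
δ = F/k = 65.1/0.98137 = 66.336 mm
δ < δ_solid → spring does not go solid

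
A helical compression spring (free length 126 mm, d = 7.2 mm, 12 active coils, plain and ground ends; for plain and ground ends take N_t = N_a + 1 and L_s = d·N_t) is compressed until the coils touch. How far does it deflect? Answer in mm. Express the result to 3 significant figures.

N_t = 13; L_s = 7.2·13 = 93.6 mm
δ_solid = L₀ − L_s = 126 − 93.6 = 32.4 mm

32.4 mm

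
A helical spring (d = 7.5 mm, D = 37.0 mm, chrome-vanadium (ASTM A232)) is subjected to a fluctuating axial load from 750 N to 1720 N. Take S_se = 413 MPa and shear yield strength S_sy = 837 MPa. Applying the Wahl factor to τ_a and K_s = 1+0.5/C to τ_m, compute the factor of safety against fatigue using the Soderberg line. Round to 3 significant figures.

C = D/d = 37.0/7.5 = 4.9333; K_W = (4C−1)/(4C−4)+0.615/C = 1.3153; K_s = 1+0.5/C = 1.1014
F_a = (F_max−F_min)/2 = 485 N; F_m = (F_max+F_min)/2 = 1235 N
τ_a = K_W·8F_aD/(πd³) = 1.3153 × 108.32 = 142.47 MPa
τ_m = K_s·8F_mD/(πd³) = 1.1014 × 275.82 = 303.77 MPa
Soderberg: 1/n_f = τ_a/S_se + τ_m/S_sy = 142.47/413 + 303.77/837 = 0.34498 + 0.36293 = 0.70791
n_f = 1/0.70791 = 1.413

1.41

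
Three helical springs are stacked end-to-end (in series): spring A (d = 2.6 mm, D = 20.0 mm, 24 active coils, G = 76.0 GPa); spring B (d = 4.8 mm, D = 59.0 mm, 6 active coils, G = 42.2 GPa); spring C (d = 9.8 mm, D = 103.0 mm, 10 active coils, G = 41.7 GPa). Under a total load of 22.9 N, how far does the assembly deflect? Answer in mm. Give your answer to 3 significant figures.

25.4 mm

k_A = Gd⁴/(8D³N_a) = (76.0×10³)(2.6⁴)/(8·20.0³·24) = 2.2611 N/mm
k_B = Gd⁴/(8D³N_a) = (42.2×10³)(4.8⁴)/(8·59.0³·6) = 2.2724 N/mm
k_C = Gd⁴/(8D³N_a) = (41.7×10³)(9.8⁴)/(8·103.0³·10) = 4.3999 N/mm
Series: 1/k_eq = 1/2.2611 + 1/2.2724 + 1/4.3999 = 1.1096; k_eq = 0.90121 N/mm
δ = F/k_eq = 22.9/0.90121 = 25.41 mm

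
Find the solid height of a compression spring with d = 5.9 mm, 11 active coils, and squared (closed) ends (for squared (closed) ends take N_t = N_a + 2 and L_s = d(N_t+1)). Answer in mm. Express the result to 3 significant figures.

82.6 mm

squared (closed) ends: N_t = N_a + 2 = 11 + 2 = 13
L_s = d·(N_t+1) = 5.9 × 14 = 82.6 mm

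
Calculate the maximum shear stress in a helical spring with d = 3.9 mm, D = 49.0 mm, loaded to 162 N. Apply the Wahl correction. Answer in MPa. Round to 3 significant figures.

380 MPa

Spring index C = D/d = 49.0/3.9 = 12.5641
K_W = (4C−1)/(4C−4) + 0.615/C = 49.256/46.256 + 0.0489 = 1.1138
τ₀ = 8FD/(πd³) = 8·162·49.0/(π·3.9³) = 63504/186.36 = 340.77 MPa
τ_max = K·τ₀ = 1.1138 × 340.77 = 379.55 MPa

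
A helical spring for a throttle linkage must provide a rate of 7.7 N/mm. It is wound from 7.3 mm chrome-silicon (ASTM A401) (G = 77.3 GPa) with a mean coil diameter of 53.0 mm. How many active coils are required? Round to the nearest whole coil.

N_a = Gd⁴/(8D³k) = (77.3×10³ × 7.3⁴)/(8 × 53.0³ × 7.7)
    = 2.19518e+08 / 9.17082e+06 = 23.94 → 24 coils

24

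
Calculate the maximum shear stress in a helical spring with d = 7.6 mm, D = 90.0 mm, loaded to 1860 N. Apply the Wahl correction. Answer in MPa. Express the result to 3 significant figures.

1090 MPa

Spring index C = D/d = 90.0/7.6 = 11.8421
K_W = (4C−1)/(4C−4) + 0.615/C = 46.368/43.368 + 0.0519 = 1.1211
τ₀ = 8FD/(πd³) = 8·1860·90.0/(π·7.6³) = 1.3392e+06/1379.1 = 971.08 MPa
τ_max = K·τ₀ = 1.1211 × 971.08 = 1088.7 MPa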